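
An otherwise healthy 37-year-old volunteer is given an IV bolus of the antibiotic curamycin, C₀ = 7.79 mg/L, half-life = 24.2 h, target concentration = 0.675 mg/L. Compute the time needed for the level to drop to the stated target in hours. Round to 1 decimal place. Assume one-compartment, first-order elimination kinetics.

85.4 h

k = ln2 / t½ = 0.693147 / 24.2 = 0.02864 h⁻¹
t = ln(C₀ / C) / k = ln(7.790 / 0.675) / 0.02864
  = ln(11.54) / 0.02864 = 2.446 / 0.02864 = 85.41 h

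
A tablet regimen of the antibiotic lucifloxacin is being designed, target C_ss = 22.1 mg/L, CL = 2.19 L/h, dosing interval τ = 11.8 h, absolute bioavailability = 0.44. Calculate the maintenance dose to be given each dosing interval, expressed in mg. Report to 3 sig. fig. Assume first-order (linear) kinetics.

At steady state, F × (Dose/τ) = Css × CL.
Dose = Css × CL × τ / F = 22.1 × 2.190 × 11.8 / 0.44 = 1298 mg

1300 mg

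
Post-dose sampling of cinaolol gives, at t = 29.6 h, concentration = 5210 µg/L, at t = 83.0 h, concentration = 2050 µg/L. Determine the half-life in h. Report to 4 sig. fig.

k = ln(C₁/C₂) / (t₂ − t₁) = ln(5210/2050) / (83.0 − 29.6)
  = 0.9327 / 53.40 = 0.01747 h⁻¹
t½ = ln2 / k = 0.693147 / 0.01747 = 39.68 h

39.68 h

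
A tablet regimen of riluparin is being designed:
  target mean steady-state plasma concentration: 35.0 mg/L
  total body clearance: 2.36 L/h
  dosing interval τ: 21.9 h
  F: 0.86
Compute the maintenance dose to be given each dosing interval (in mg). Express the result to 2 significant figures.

2100 mg

At steady state, F × (Dose/τ) = Css × CL.
Dose = Css × CL × τ / F = 35.0 × 2.360 × 21.9 / 0.86 = 2103 mg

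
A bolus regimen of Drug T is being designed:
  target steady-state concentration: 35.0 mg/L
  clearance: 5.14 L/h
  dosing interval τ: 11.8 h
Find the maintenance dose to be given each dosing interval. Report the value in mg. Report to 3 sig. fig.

2120 mg

At steady state, Dose/τ = Css × CL.
Dose = Css × CL × τ = 35.0 × 5.140 × 11.8 = 2123 mg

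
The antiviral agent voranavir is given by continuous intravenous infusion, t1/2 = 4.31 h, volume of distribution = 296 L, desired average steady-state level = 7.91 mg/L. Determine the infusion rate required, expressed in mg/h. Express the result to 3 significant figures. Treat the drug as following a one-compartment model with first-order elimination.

377 mg/h

k = ln2 / t½ = 0.693147 / 4.31 = 0.1608 h⁻¹
CL = k × Vd = 0.1608 × 296 = 47.60 L/h
At steady state, infusion rate R₀ = Css × CL = 7.91 × 47.60 = 376.5 mg/h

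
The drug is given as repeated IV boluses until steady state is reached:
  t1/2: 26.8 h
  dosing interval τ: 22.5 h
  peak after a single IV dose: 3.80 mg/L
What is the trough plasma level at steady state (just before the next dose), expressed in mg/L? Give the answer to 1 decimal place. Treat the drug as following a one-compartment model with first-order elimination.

k = ln2 / t½ = 0.693147 / 26.8 = 0.02586 h⁻¹
e^(−kτ) = e^(−0.02586 × 22.5) = 0.5589
Accumulation ratio R = 1 / (1 − e^(−kτ)) = 1 / (1 − 0.5589) = 2.267
Steady-state trough = C₀ × R × e^(−kτ) = 3.80 × 2.267 × 0.5589 = 4.815 mg/L

4.8 mg/L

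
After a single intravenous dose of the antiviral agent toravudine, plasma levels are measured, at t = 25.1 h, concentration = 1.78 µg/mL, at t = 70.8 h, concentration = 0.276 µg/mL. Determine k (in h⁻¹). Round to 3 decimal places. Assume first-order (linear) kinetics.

0.041 h⁻¹

k = ln(C₁/C₂) / (t₂ − t₁) = ln(1.78/0.276) / (70.8 − 25.1)
  = 1.864 / 45.70 = 0.04079 h⁻¹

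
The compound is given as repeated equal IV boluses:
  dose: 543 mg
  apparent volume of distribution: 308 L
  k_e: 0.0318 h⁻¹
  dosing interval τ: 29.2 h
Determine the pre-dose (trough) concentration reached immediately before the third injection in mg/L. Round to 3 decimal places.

0.972 mg/L

C₀ per dose = Dose / Vd = 543 / 308 = 1.763 mg/L
Fraction remaining after one interval: r = e^(−kτ) = e^(−0.03180 × 29.2) = 0.3951
Before dose 3, 2 doses have been given (aged 1τ, 2τ).
C_trough = C₀ × (r + r²) = 1.763 × (0.3951 + 0.1561) = 0.9718 mg/L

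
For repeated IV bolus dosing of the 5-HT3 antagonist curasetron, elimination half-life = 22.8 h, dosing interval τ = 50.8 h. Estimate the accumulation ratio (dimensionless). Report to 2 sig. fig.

1.3

k = ln2 / t½ = 0.693147 / 22.8 = 0.03040 h⁻¹
e^(−kτ) = e^(−0.03040 × 50.8) = 0.2135
Accumulation ratio R = 1 / (1 − e^(−kτ)) = 1 / (1 − 0.2135) = 1.271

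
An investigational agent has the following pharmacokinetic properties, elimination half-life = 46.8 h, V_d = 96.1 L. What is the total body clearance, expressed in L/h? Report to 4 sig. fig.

k = ln2 / t½ = 0.693147 / 46.8 = 0.01481 h⁻¹
CL = k × Vd = 0.01481 × 96.1 = 1.423 L/h

1.423 L/h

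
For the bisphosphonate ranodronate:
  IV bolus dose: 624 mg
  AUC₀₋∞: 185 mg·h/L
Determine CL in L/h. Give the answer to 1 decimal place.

3.4 L/h

CL = Dose / AUC = 624 / 185 = 3.373 L/h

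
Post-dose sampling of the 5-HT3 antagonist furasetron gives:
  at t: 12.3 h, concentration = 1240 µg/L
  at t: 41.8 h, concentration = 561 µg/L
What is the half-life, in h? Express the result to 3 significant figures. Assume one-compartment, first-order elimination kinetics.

25.8 h

k = ln(C₁/C₂) / (t₂ − t₁) = ln(1240/561) / (41.8 − 12.3)
  = 0.7931 / 29.50 = 0.02688 h⁻¹
t½ = ln2 / k = 0.693147 / 0.02688 = 25.79 h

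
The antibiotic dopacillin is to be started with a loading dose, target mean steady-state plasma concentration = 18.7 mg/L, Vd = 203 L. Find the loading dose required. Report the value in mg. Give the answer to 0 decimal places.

LD = Css × Vd = 18.7 × 203 = 3796 mg

3796 mg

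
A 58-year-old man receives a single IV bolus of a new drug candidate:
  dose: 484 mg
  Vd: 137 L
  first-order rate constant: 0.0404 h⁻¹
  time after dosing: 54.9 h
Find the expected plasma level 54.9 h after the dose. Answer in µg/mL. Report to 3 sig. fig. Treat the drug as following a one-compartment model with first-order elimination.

C₀ = Dose / Vd = 484.0 / 137 = 3.533 mg/L
C = C₀ · e^(−k·t) = 3.533 × e^(−0.04040 × 54.9)
  = 3.533 × 0.1088 = 0.3844 mg/L
(0.3844 mg/L = 0.3844 µg/mL)

0.384 µg/mL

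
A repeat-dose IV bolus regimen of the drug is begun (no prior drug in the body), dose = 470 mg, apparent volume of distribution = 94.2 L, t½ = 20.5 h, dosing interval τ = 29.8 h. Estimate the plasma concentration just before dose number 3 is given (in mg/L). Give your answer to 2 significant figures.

2.5 mg/L

C₀ per dose = Dose / Vd = 470 / 94.2 = 4.989 mg/L
k = ln2 / t½ = 0.693147 / 20.5 = 0.03381 h⁻¹
Fraction remaining after one interval: r = e^(−kτ) = e^(−0.03381 × 29.8) = 0.3651
Before dose 3, 2 doses have been given (aged 1τ, 2τ).
C_trough = C₀ × (r + r²) = 4.989 × (0.3651 + 0.1333) = 2.487 mg/L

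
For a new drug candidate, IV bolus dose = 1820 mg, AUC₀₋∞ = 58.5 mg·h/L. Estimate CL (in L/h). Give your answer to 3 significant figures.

31.1 L/h

CL = Dose / AUC = 1820 / 58.5 = 31.11 L/h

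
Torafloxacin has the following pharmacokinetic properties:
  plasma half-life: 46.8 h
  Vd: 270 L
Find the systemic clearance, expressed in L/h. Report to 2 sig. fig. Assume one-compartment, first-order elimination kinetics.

4.0 L/h

k = ln2 / t½ = 0.693147 / 46.8 = 0.01481 h⁻¹
CL = k × Vd = 0.01481 × 270 = 3.999 L/h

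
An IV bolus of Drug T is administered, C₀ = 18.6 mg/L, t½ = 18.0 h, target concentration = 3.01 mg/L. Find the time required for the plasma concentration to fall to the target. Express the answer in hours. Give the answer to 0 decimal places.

47 h

k = ln2 / t½ = 0.693147 / 18.0 = 0.03851 h⁻¹
t = ln(C₀ / C) / k = ln(18.60 / 3.01) / 0.03851
  = ln(6.179) / 0.03851 = 1.821 / 0.03851 = 47.29 h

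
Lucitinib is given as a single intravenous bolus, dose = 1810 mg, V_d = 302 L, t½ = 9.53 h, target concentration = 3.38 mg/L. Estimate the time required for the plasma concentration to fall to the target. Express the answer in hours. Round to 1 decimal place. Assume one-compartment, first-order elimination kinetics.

C₀ = Dose / Vd = 1810 / 302 = 5.993 mg/L
k = ln2 / t½ = 0.693147 / 9.53 = 0.07273 h⁻¹
t = ln(C₀ / C) / k = ln(5.993 / 3.38) / 0.07273
  = ln(1.773) / 0.07273 = 0.5727 / 0.07273 = 7.874 h

7.9 h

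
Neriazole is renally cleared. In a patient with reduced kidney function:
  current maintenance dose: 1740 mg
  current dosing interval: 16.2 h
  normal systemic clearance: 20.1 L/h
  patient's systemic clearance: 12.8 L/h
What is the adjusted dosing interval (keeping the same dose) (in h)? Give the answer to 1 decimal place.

To keep the same average steady-state level, dosing rate must scale with clearance.
CL ratio = 12.8 / 20.1 = 0.6368
New interval (same dose) = 16.2 / 0.6368 = 25.44 h

25.4 h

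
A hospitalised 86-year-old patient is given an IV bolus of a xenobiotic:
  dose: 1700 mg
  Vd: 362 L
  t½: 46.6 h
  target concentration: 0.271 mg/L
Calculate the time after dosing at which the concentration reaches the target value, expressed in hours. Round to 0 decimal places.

C₀ = Dose / Vd = 1700 / 362 = 4.696 mg/L
k = ln2 / t½ = 0.693147 / 46.6 = 0.01487 h⁻¹
t = ln(C₀ / C) / k = ln(4.696 / 0.271) / 0.01487
  = ln(17.33) / 0.01487 = 2.852 / 0.01487 = 191.8 h

192 h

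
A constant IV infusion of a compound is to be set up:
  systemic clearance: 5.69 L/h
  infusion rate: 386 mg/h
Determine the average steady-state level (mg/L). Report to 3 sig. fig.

At steady state Css = R₀ / CL = 386 / 5.690 = 67.84 mg/L

67.8 mg/L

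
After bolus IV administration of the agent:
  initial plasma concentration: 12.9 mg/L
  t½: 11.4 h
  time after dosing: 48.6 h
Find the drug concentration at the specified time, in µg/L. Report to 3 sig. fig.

k = ln2 / t½ = 0.693147 / 11.4 = 0.06080 h⁻¹
C = C₀ · e^(−k·t) = 12.90 × e^(−0.06080 × 48.6)
  = 12.90 × 0.05208 = 0.6718 mg/L
Convert: 0.6718 mg/L × 1000 = 671.8 µg/L

672 µg/L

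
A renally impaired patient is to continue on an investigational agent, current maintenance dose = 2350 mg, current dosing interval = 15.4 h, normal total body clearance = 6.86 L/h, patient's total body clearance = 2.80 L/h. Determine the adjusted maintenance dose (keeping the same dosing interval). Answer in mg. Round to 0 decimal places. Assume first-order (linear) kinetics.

959 mg

To keep the same average steady-state level, dosing rate must scale with clearance.
CL ratio = 2.80 / 6.86 = 0.4082
New dose (same interval) = 2350 × 0.4082 = 959.3 mg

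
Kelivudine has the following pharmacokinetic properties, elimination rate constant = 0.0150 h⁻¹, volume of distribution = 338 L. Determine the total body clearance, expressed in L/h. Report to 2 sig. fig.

5.1 L/h

CL = k × Vd = 0.0150 × 338 = 5.070 L/h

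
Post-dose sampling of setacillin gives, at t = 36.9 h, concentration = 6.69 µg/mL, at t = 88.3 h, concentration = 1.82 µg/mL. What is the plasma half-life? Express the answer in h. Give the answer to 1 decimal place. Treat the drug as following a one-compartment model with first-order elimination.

27.4 h

k = ln(C₁/C₂) / (t₂ − t₁) = ln(6.69/1.82) / (88.3 − 36.9)
  = 1.302 / 51.40 = 0.02533 h⁻¹
t½ = ln2 / k = 0.693147 / 0.02533 = 27.36 h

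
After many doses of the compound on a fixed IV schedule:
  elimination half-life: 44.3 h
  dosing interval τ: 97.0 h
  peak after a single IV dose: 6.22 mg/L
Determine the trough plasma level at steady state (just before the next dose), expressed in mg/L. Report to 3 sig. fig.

1.75 mg/L

k = ln2 / t½ = 0.693147 / 44.3 = 0.01565 h⁻¹
e^(−kτ) = e^(−0.01565 × 97.0) = 0.2191
Accumulation ratio R = 1 / (1 − e^(−kτ)) = 1 / (1 − 0.2191) = 1.281
Steady-state trough = C₀ × R × e^(−kτ) = 6.22 × 1.281 × 0.2191 = 1.746 mg/L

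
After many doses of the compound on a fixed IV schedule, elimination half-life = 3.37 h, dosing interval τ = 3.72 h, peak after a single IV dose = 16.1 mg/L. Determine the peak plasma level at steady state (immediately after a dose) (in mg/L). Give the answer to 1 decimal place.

k = ln2 / t½ = 0.693147 / 3.37 = 0.2057 h⁻¹
e^(−kτ) = e^(−0.2057 × 3.72) = 0.4652
Accumulation ratio R = 1 / (1 − e^(−kτ)) = 1 / (1 − 0.4652) = 1.870
Steady-state peak = C₀ × R = 16.1 × 1.870 = 30.11 mg/L

30.1 mg/L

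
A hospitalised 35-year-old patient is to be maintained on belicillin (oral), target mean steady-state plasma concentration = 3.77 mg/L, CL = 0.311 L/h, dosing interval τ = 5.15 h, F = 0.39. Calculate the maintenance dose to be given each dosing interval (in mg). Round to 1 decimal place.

At steady state, F × (Dose/τ) = Css × CL.
Dose = Css × CL × τ / F = 3.77 × 0.3110 × 5.15 / 0.39 = 15.48 mg

15.5 mg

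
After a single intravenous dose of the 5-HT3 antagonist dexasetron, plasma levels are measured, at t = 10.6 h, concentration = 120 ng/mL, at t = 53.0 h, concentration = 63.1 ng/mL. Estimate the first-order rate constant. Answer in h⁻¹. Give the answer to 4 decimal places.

0.0152 h⁻¹

k = ln(C₁/C₂) / (t₂ − t₁) = ln(120/63.1) / (53.0 − 10.6)
  = 0.6428 / 42.40 = 0.01516 h⁻¹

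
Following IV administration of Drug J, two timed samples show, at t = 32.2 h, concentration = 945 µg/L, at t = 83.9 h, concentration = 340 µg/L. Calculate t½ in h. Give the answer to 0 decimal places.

35 h

k = ln(C₁/C₂) / (t₂ − t₁) = ln(945/340) / (83.9 − 32.2)
  = 1.022 / 51.70 = 0.01977 h⁻¹
t½ = ln2 / k = 0.693147 / 0.01977 = 35.06 h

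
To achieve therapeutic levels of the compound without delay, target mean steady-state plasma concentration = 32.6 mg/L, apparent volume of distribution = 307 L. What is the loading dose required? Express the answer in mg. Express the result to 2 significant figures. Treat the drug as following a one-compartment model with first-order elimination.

LD = Css × Vd = 32.6 × 307 = 10010 mg

10000 mg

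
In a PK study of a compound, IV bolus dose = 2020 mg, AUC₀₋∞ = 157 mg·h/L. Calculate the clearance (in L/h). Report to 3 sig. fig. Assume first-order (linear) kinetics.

12.9 L/h

CL = Dose / AUC = 2020 / 157 = 12.87 L/h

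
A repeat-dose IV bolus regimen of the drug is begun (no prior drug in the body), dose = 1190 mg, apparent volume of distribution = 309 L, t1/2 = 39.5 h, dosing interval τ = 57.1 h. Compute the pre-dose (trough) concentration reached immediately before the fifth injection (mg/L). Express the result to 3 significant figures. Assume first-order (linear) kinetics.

C₀ per dose = Dose / Vd = 1190 / 309 = 3.851 mg/L
k = ln2 / t½ = 0.693147 / 39.5 = 0.01755 h⁻¹
Fraction remaining after one interval: r = e^(−kτ) = e^(−0.01755 × 57.1) = 0.3671
Before dose 5, 4 doses have been given (aged 1τ, 2τ, 3τ, 4τ).
C_trough = C₀ × (r + r² + … + r^4) = C₀ × r(1−r^4)/(1−r)
        = 3.851 × 0.3671 × (1 − 0.01816) / (1 − 0.3671) = 2.193 mg/L

2.19 mg/L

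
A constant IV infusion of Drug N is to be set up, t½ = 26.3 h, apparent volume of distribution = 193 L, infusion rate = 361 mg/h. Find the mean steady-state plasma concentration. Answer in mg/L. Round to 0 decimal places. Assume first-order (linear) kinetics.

71 mg/L

k = ln2 / t½ = 0.693147 / 26.3 = 0.02636 h⁻¹
CL = k × Vd = 0.02636 × 193 = 5.087 L/h
At steady state Css = R₀ / CL = 361 / 5.087 = 70.97 mg/L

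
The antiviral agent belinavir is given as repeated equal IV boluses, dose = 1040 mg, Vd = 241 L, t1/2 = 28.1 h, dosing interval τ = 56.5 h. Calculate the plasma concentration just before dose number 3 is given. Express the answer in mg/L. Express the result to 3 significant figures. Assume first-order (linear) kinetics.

C₀ per dose = Dose / Vd = 1040 / 241 = 4.315 mg/L
k = ln2 / t½ = 0.693147 / 28.1 = 0.02467 h⁻¹
Fraction remaining after one interval: r = e^(−kτ) = e^(−0.02467 × 56.5) = 0.2481
Before dose 3, 2 doses have been given (aged 1τ, 2τ).
C_trough = C₀ × (r + r²) = 4.315 × (0.2481 + 0.06155) = 1.336 mg/L

1.34 mg/L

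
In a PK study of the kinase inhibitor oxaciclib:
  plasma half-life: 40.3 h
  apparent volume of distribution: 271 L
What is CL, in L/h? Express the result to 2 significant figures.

k = ln2 / t½ = 0.693147 / 40.3 = 0.01720 h⁻¹
CL = k × Vd = 0.01720 × 271 = 4.661 L/h

4.7 L/h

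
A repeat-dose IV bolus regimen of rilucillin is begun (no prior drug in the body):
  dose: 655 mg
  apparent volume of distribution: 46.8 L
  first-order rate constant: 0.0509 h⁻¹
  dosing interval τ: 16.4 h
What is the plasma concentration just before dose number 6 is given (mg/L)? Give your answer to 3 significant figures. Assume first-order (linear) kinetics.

C₀ per dose = Dose / Vd = 655 / 46.8 = 14.00 mg/L
Fraction remaining after one interval: r = e^(−kτ) = e^(−0.05090 × 16.4) = 0.4340
Before dose 6, 5 doses have been given (aged 1τ, 2τ, 3τ, 4τ, 5τ).
C_trough = C₀ × (r + r² + … + r^5) = C₀ × r(1−r^5)/(1−r)
        = 14.00 × 0.4340 × (1 − 0.01540) / (1 − 0.4340) = 10.57 mg/L

10.6 mg/L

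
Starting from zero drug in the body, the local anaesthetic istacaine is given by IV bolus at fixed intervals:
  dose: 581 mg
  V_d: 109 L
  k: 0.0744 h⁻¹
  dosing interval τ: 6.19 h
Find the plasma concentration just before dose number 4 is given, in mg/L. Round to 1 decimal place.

C₀ per dose = Dose / Vd = 581 / 109 = 5.330 mg/L
Fraction remaining after one interval: r = e^(−kτ) = e^(−0.07440 × 6.19) = 0.6309
Before dose 4, 3 doses have been given (aged 1τ, 2τ, 3τ).
C_trough = C₀ × (r + r² + … + r^3) = C₀ × r(1−r^3)/(1−r)
        = 5.330 × 0.6309 × (1 − 0.2511) / (1 − 0.6309) = 6.823 mg/L

6.8 mg/L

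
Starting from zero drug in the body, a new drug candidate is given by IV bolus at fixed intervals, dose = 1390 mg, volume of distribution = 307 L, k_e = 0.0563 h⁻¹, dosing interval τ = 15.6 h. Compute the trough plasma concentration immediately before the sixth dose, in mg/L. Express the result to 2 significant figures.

3.2 mg/L

C₀ per dose = Dose / Vd = 1390 / 307 = 4.528 mg/L
Fraction remaining after one interval: r = e^(−kτ) = e^(−0.05630 × 15.6) = 0.4155
Before dose 6, 5 doses have been given (aged 1τ, 2τ, 3τ, 4τ, 5τ).
C_trough = C₀ × (r + r² + … + r^5) = C₀ × r(1−r^5)/(1−r)
        = 4.528 × 0.4155 × (1 − 0.01238) / (1 − 0.4155) = 3.179 mg/L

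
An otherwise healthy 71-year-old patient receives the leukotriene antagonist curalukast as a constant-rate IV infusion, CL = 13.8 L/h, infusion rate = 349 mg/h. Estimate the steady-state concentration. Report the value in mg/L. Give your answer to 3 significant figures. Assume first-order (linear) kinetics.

At steady state Css = R₀ / CL = 349 / 13.80 = 25.29 mg/L

25.3 mg/L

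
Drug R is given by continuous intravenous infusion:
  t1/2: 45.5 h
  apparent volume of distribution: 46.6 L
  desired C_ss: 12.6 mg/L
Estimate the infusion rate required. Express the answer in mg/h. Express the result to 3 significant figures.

8.94 mg/h

k = ln2 / t½ = 0.693147 / 45.5 = 0.01523 h⁻¹
CL = k × Vd = 0.01523 × 46.6 = 0.7097 L/h
At steady state, infusion rate R₀ = Css × CL = 12.6 × 0.7097 = 8.942 mg/h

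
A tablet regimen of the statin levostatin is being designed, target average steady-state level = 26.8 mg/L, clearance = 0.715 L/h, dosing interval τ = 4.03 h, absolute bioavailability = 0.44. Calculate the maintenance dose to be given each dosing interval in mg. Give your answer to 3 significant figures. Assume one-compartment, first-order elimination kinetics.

176 mg

At steady state, F × (Dose/τ) = Css × CL.
Dose = Css × CL × τ / F = 26.8 × 0.7150 × 4.03 / 0.44 = 175.5 mg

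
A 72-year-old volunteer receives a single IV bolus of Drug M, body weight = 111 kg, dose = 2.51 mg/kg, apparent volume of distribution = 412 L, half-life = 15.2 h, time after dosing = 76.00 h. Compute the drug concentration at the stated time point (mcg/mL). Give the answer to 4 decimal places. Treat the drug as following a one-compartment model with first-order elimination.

Total dose = 2.51 × 111 = 278.6 mg
C₀ = Dose / Vd = 278.6 / 412 = 0.6762 mg/L
k = ln2 / t½ = 0.693147 / 15.2 = 0.04560 h⁻¹
t / t½ = 76.00 / 15.2 = 5 half-lives
C = C₀ × (1/2)^5 = 0.6762 × 0.03125 = 0.02113 mg/L
(0.02113 mg/L = 0.02113 mcg/mL)

0.0211 mcg/mL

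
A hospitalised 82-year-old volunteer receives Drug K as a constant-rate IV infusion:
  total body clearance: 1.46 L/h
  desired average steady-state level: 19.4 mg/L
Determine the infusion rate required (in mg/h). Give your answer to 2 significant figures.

At steady state, infusion rate R₀ = Css × CL = 19.4 × 1.460 = 28.32 mg/h

28 mg/h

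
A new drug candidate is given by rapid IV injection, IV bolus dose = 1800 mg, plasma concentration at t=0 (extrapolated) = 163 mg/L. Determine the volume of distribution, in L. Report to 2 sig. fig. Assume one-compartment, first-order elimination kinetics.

11 L

Vd = Dose / C₀ = 1800 / 163 = 11.04 L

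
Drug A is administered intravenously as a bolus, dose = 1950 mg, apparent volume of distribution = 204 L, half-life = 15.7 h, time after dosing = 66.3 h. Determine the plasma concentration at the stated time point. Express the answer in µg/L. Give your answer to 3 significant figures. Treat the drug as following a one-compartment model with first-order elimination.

C₀ = Dose / Vd = 1950 / 204 = 9.559 mg/L
k = ln2 / t½ = 0.693147 / 15.7 = 0.04415 h⁻¹
C = C₀ · e^(−k·t) = 9.559 × e^(−0.04415 × 66.3)
  = 9.559 × 0.05355 = 0.5119 mg/L
Convert: 0.5119 mg/L × 1000 = 511.9 µg/L

512 µg/L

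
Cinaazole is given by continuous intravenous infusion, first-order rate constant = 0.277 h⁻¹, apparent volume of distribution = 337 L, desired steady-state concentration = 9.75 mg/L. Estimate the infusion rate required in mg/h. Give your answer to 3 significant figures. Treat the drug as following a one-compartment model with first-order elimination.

910 mg/h

CL = k × Vd = 0.2770 × 337 = 93.35 L/h
At steady state, infusion rate R₀ = Css × CL = 9.75 × 93.35 = 910.2 mg/h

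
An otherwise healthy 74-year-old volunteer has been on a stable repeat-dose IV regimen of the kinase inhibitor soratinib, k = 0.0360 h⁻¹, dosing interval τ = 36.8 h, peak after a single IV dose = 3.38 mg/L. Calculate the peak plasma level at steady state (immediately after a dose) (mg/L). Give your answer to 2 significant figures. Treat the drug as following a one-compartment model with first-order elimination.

4.6 mg/L

e^(−kτ) = e^(−0.03600 × 36.8) = 0.2659
Accumulation ratio R = 1 / (1 − e^(−kτ)) = 1 / (1 − 0.2659) = 1.362
Steady-state peak = C₀ × R = 3.38 × 1.362 = 4.604 mg/L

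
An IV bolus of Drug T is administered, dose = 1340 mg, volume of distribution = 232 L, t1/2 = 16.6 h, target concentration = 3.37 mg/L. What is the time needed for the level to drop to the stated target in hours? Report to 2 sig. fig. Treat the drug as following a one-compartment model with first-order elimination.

13 h

C₀ = Dose / Vd = 1340 / 232 = 5.776 mg/L
k = ln2 / t½ = 0.693147 / 16.6 = 0.04176 h⁻¹
t = ln(C₀ / C) / k = ln(5.776 / 3.37) / 0.04176
  = ln(1.714) / 0.04176 = 0.5388 / 0.04176 = 12.90 h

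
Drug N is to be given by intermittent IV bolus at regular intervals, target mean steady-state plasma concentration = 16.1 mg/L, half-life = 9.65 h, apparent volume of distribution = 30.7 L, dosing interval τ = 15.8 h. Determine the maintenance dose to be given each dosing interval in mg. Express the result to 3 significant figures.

k = ln2 / t½ = 0.693147 / 9.65 = 0.07183 h⁻¹
CL = k × Vd = 0.07183 × 30.7 = 2.205 L/h
At steady state, Dose/τ = Css × CL.
Dose = Css × CL × τ = 16.1 × 2.205 × 15.8 = 560.9 mg

561 mg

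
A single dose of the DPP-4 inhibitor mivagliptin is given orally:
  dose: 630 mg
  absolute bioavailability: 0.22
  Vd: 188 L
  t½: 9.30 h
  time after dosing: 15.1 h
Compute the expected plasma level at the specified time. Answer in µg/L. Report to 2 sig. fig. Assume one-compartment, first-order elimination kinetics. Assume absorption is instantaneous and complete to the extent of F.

Amount reaching circulation = F × Dose = 0.22 × 630.0 = 138.6 mg
C₀ = F·Dose / Vd = 138.6 / 188 = 0.7372 mg/L
k = ln2 / t½ = 0.693147 / 9.30 = 0.07453 h⁻¹
C = C₀ · e^(−k·t) = 0.7372 × e^(−0.07453 × 15.1)
  = 0.7372 × 0.3245 = 0.2392 mg/L
Convert: 0.2392 mg/L × 1000 = 239.2 µg/L

240 µg/L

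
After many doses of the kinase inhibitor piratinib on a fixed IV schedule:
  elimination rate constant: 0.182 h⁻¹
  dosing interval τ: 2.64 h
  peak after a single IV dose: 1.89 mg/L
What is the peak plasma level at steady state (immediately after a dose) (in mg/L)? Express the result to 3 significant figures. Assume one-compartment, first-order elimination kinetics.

e^(−kτ) = e^(−0.1820 × 2.64) = 0.6185
Accumulation ratio R = 1 / (1 − e^(−kτ)) = 1 / (1 − 0.6185) = 2.621
Steady-state peak = C₀ × R = 1.89 × 2.621 = 4.954 mg/L

4.95 mg/L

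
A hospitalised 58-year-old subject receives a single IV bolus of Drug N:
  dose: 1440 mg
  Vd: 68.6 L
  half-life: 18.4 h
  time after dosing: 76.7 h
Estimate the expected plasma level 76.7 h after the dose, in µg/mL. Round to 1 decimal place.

1.2 µg/mL

C₀ = Dose / Vd = 1440 / 68.6 = 20.99 mg/L
k = ln2 / t½ = 0.693147 / 18.4 = 0.03767 h⁻¹
C = C₀ · e^(−k·t) = 20.99 × e^(−0.03767 × 76.7)
  = 20.99 × 0.05562 = 1.167 mg/L
(1.167 mg/L = 1.167 µg/mL)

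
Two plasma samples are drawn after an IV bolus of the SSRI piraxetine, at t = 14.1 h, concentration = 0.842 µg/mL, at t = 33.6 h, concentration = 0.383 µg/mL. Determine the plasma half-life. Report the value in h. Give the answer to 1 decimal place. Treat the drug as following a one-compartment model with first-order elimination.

17.2 h

k = ln(C₁/C₂) / (t₂ − t₁) = ln(0.842/0.383) / (33.6 − 14.1)
  = 0.7877 / 19.50 = 0.04039 h⁻¹
t½ = ln2 / k = 0.693147 / 0.04039 = 17.16 h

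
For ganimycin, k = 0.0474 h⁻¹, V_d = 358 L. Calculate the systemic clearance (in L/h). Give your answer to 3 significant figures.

17.0 L/h

CL = k × Vd = 0.0474 × 358 = 16.97 L/h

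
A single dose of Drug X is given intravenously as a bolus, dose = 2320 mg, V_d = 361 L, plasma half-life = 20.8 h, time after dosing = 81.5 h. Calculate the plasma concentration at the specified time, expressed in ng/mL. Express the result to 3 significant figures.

425 ng/mL

C₀ = Dose / Vd = 2320 / 361 = 6.427 mg/L
k = ln2 / t½ = 0.693147 / 20.8 = 0.03332 h⁻¹
C = C₀ · e^(−k·t) = 6.427 × e^(−0.03332 × 81.5)
  = 6.427 × 0.06617 = 0.4253 mg/L
Convert: 0.4253 mg/L × 1000 = 425.3 ng/mL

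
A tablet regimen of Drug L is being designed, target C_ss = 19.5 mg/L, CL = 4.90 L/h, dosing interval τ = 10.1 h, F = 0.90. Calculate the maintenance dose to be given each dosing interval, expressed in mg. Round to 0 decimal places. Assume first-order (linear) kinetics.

At steady state, F × (Dose/τ) = Css × CL.
Dose = Css × CL × τ / F = 19.5 × 4.900 × 10.1 / 0.90 = 1072 mg

1072 mg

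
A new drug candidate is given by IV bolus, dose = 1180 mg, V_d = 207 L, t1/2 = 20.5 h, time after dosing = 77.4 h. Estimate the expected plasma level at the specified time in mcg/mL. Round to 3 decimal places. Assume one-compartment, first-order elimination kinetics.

C₀ = Dose / Vd = 1180 / 207 = 5.700 mg/L
k = ln2 / t½ = 0.693147 / 20.5 = 0.03381 h⁻¹
C = C₀ · e^(−k·t) = 5.700 × e^(−0.03381 × 77.4)
  = 5.700 × 0.07303 = 0.4163 mg/L
(0.4163 mg/L = 0.4163 mcg/mL)

0.416 mcg/mL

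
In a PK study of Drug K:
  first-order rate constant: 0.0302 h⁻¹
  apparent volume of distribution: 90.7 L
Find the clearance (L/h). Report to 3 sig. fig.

2.74 L/h

CL = k × Vd = 0.0302 × 90.7 = 2.739 L/h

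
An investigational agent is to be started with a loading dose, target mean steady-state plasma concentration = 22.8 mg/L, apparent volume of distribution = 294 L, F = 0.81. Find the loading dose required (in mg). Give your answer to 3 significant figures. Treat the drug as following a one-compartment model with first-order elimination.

LD = Css × Vd / F = 22.8 × 294 / 0.81 = 8276 mg

8280 mg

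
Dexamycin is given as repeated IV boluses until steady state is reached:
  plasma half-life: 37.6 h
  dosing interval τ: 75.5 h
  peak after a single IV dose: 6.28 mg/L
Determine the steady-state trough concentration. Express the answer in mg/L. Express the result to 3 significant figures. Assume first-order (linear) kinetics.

k = ln2 / t½ = 0.693147 / 37.6 = 0.01843 h⁻¹
e^(−kτ) = e^(−0.01843 × 75.5) = 0.2487
Accumulation ratio R = 1 / (1 − e^(−kτ)) = 1 / (1 − 0.2487) = 1.331
Steady-state trough = C₀ × R × e^(−kτ) = 6.28 × 1.331 × 0.2487 = 2.079 mg/L

2.08 mg/L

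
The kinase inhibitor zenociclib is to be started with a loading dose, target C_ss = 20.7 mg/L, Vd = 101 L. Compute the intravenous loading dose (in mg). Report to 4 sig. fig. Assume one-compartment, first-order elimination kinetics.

LD = Css × Vd = 20.7 × 101 = 2091 mg

2091 mg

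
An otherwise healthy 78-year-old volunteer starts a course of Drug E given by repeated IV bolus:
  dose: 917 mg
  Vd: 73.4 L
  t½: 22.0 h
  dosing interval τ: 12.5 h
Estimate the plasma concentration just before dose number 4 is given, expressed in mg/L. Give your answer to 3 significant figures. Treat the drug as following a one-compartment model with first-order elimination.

C₀ per dose = Dose / Vd = 917 / 73.4 = 12.49 mg/L
k = ln2 / t½ = 0.693147 / 22.0 = 0.03151 h⁻¹
Fraction remaining after one interval: r = e^(−kτ) = e^(−0.03151 × 12.5) = 0.6744
Before dose 4, 3 doses have been given (aged 1τ, 2τ, 3τ).
C_trough = C₀ × (r + r² + … + r^3) = C₀ × r(1−r^3)/(1−r)
        = 12.49 × 0.6744 × (1 − 0.3067) / (1 − 0.6744) = 17.94 mg/L

17.9 mg/L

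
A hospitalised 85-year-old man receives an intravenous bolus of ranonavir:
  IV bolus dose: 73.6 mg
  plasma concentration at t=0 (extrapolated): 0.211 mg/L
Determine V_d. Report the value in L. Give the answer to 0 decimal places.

Vd = Dose / C₀ = 73.60 / 0.211 = 348.8 L

349 L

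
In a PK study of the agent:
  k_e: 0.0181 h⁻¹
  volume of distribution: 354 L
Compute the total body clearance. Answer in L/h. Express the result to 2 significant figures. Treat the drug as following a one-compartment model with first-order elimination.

6.4 L/h

CL = k × Vd = 0.0181 × 354 = 6.407 L/h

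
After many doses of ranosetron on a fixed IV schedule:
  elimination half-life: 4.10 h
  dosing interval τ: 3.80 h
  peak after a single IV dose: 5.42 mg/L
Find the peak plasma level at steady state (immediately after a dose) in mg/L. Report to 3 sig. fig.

11.4 mg/L

k = ln2 / t½ = 0.693147 / 4.10 = 0.1691 h⁻¹
e^(−kτ) = e^(−0.1691 × 3.80) = 0.5259
Accumulation ratio R = 1 / (1 − e^(−kτ)) = 1 / (1 − 0.5259) = 2.109
Steady-state peak = C₀ × R = 5.42 × 2.109 = 11.43 mg/L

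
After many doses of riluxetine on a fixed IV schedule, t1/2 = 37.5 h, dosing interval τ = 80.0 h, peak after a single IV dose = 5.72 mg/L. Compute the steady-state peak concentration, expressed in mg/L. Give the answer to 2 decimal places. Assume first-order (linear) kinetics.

7.41 mg/L

k = ln2 / t½ = 0.693147 / 37.5 = 0.01848 h⁻¹
e^(−kτ) = e^(−0.01848 × 80.0) = 0.2280
Accumulation ratio R = 1 / (1 − e^(−kτ)) = 1 / (1 − 0.2280) = 1.295
Steady-state peak = C₀ × R = 5.72 × 1.295 = 7.407 mg/L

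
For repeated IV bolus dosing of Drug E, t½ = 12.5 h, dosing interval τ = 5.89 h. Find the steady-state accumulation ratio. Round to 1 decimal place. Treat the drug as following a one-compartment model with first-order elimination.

k = ln2 / t½ = 0.693147 / 12.5 = 0.05545 h⁻¹
e^(−kτ) = e^(−0.05545 × 5.89) = 0.7214
Accumulation ratio R = 1 / (1 − e^(−kτ)) = 1 / (1 − 0.7214) = 3.589

3.6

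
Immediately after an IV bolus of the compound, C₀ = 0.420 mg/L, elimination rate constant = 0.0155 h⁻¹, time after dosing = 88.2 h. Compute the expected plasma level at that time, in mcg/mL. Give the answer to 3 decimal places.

C = C₀ · e^(−k·t) = 0.4200 × e^(−0.01550 × 88.2)
  = 0.4200 × 0.2548 = 0.1070 mg/L
(0.1070 mg/L = 0.1070 mcg/mL)

0.107 mcg/mL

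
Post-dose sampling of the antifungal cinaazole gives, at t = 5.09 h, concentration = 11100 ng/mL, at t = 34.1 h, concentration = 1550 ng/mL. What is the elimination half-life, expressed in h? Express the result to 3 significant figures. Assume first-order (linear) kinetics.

k = ln(C₁/C₂) / (t₂ − t₁) = ln(11100/1550) / (34.1 − 5.09)
  = 1.969 / 29.01 = 0.06787 h⁻¹
t½ = ln2 / k = 0.693147 / 0.06787 = 10.21 h

10.2 h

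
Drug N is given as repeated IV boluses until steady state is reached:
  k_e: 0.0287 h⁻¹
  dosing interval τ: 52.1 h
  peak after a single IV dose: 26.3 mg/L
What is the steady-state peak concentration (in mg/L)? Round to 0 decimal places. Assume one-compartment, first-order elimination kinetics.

34 mg/L

e^(−kτ) = e^(−0.02870 × 52.1) = 0.2242
Accumulation ratio R = 1 / (1 − e^(−kτ)) = 1 / (1 − 0.2242) = 1.289
Steady-state peak = C₀ × R = 26.3 × 1.289 = 33.90 mg/L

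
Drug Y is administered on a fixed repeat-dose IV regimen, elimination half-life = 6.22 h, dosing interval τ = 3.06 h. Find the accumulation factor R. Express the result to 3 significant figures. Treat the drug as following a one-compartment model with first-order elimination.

k = ln2 / t½ = 0.693147 / 6.22 = 0.1114 h⁻¹
e^(−kτ) = e^(−0.1114 × 3.06) = 0.7111
Accumulation ratio R = 1 / (1 − e^(−kτ)) = 1 / (1 − 0.7111) = 3.461

3.46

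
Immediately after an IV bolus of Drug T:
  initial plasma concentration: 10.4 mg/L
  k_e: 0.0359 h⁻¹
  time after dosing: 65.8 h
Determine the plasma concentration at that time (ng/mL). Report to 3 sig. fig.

980 ng/mL

C = C₀ · e^(−k·t) = 10.40 × e^(−0.03590 × 65.8)
  = 10.40 × 0.09421 = 0.9798 mg/L
Convert: 0.9798 mg/L × 1000 = 979.8 ng/mL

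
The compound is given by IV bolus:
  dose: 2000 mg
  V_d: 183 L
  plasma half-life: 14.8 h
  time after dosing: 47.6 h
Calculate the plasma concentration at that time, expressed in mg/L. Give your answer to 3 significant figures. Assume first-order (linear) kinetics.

C₀ = Dose / Vd = 2000 / 183 = 10.93 mg/L
k = ln2 / t½ = 0.693147 / 14.8 = 0.04683 h⁻¹
C = C₀ · e^(−k·t) = 10.93 × e^(−0.04683 × 47.6)
  = 10.93 × 0.1076 = 1.176 mg/L

1.18 mg/L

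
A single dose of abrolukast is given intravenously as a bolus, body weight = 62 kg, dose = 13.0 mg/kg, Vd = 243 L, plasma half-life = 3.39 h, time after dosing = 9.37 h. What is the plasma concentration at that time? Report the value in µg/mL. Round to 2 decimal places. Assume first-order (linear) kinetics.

Total dose = 13.0 × 62 = 806.0 mg
C₀ = Dose / Vd = 806.0 / 243 = 3.317 mg/L
k = ln2 / t½ = 0.693147 / 3.39 = 0.2045 h⁻¹
C = C₀ · e^(−k·t) = 3.317 × e^(−0.2045 × 9.37)
  = 3.317 × 0.1472 = 0.4883 mg/L
(0.4883 mg/L = 0.4883 µg/mL)

0.49 µg/mL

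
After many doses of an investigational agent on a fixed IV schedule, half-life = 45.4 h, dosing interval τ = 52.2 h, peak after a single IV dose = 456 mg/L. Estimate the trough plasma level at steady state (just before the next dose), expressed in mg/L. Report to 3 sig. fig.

374 mg/L

k = ln2 / t½ = 0.693147 / 45.4 = 0.01527 h⁻¹
e^(−kτ) = e^(−0.01527 × 52.2) = 0.4506
Accumulation ratio R = 1 / (1 − e^(−kτ)) = 1 / (1 − 0.4506) = 1.820
Steady-state trough = C₀ × R × e^(−kτ) = 456 × 1.820 × 0.4506 = 374.0 mg/L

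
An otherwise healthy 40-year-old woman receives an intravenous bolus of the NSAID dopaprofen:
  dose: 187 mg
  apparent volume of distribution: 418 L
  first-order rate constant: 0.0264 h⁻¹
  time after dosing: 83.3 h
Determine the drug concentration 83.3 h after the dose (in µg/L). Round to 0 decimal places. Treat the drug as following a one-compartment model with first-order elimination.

50 µg/L

C₀ = Dose / Vd = 187.0 / 418 = 0.4474 mg/L
C = C₀ · e^(−k·t) = 0.4474 × e^(−0.02640 × 83.3)
  = 0.4474 × 0.1109 = 0.04962 mg/L
Convert: 0.04962 mg/L × 1000 = 49.62 µg/L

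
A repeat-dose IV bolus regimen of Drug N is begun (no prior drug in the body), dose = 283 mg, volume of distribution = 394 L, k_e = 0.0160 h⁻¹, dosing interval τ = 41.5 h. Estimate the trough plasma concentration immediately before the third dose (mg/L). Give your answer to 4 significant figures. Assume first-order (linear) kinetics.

C₀ per dose = Dose / Vd = 283 / 394 = 0.7183 mg/L
Fraction remaining after one interval: r = e^(−kτ) = e^(−0.01600 × 41.5) = 0.5148
Before dose 3, 2 doses have been given (aged 1τ, 2τ).
C_trough = C₀ × (r + r²) = 0.7183 × (0.5148 + 0.2650) = 0.5601 mg/L

0.5601 mg/L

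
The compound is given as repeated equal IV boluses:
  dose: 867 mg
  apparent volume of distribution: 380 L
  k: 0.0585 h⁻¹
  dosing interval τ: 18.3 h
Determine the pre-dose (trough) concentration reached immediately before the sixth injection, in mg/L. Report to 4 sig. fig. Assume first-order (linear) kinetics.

C₀ per dose = Dose / Vd = 867 / 380 = 2.282 mg/L
Fraction remaining after one interval: r = e^(−kτ) = e^(−0.05850 × 18.3) = 0.3428
Before dose 6, 5 doses have been given (aged 1τ, 2τ, 3τ, 4τ, 5τ).
C_trough = C₀ × (r + r² + … + r^5) = C₀ × r(1−r^5)/(1−r)
        = 2.282 × 0.3428 × (1 − 0.004734) / (1 − 0.3428) = 1.185 mg/L

1.185 mg/L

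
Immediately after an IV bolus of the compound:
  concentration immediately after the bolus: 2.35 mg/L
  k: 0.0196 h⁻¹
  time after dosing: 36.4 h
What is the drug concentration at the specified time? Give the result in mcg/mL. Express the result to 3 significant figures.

C = C₀ · e^(−k·t) = 2.350 × e^(−0.01960 × 36.4)
  = 2.350 × 0.4900 = 1.152 mg/L
(1.152 mg/L = 1.152 mcg/mL)

1.15 mcg/mL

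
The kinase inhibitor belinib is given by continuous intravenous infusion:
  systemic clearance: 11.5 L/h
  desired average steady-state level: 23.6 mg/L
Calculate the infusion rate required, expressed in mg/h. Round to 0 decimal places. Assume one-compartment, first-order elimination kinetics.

At steady state, infusion rate R₀ = Css × CL = 23.6 × 11.50 = 271.4 mg/h

271 mg/h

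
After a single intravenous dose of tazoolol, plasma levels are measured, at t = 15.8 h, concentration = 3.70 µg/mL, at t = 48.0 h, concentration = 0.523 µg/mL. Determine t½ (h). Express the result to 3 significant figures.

k = ln(C₁/C₂) / (t₂ − t₁) = ln(3.70/0.523) / (48.0 − 15.8)
  = 1.957 / 32.20 = 0.06078 h⁻¹
t½ = ln2 / k = 0.693147 / 0.06078 = 11.40 h

11.4 h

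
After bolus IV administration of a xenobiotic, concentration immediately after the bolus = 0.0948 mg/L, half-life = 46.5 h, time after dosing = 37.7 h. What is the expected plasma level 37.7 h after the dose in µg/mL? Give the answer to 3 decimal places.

k = ln2 / t½ = 0.693147 / 46.5 = 0.01491 h⁻¹
C = C₀ · e^(−k·t) = 0.09480 × e^(−0.01491 × 37.7)
  = 0.09480 × 0.5700 = 0.05404 mg/L
(0.05404 mg/L = 0.05404 µg/mL)

0.054 µg/mL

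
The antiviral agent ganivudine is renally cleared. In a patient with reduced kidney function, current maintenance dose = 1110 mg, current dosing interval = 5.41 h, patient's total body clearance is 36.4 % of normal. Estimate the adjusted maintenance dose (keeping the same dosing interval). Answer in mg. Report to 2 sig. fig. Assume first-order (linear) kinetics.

400 mg

To keep the same average steady-state level, dosing rate must scale with clearance.
CL ratio = 36.4 / 100 = 0.3640
New dose (same interval) = 1110 × 0.3640 = 404.0 mg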